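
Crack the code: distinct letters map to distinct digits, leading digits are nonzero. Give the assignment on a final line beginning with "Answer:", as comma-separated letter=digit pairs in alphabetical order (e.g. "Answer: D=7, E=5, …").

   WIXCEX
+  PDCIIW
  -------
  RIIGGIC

Step 1. [col 1: X + W ≡ C (mod 10)] several values work for C in column 1 (X + W ≡ C (mod 10), carry-in 0); try C=2. So C=2.
Step 2. [col 1: X + W ≡ C (mod 10)] several values work for W in column 1 (X + W ≡ C (mod 10), carry-in 0); try W=8. So W=8.
Step 3. [col 1: X + W ≡ C (mod 10)] column 1 reads X+W+carry(0)=C with W=8, C=2; with digits 2,8 already taken and all letters distinct, the only value for X is 4 ⇒ X=4.
Step 4. [col 2: E + I ≡ I (mod 10)] from column 2 (nothing yet, carry-in 1, digits 2,4,8 already taken and all letters distinct): E must equal 9, so E=9.
Step 5. [col 2: E + I ≡ I (mod 10)] I=3 is one option consistent with column 2 (E + I ≡ I (mod 10), carry-in 1) — take it. So I=3.
Step 6. [R] adding two 6-digit numbers gives at most 6+1 digits, and here it does — R is that final carry and must be 1 ⇒ R=1.
Step 7. [col 3: C + I ≡ G (mod 10)] column 3: given C=2, I=3, carry-in 1, and digits 1,2,3,4,8,9 already taken and all letters distinct, C+I≡G (mod 10) forces G=6 ⇒ G=6.
Step 8. [col 5: I + D ≡ I (mod 10)] column 5: given I=3, carry-in 0, and digits 1,2,3,4,6,8,9 already taken and all letters distinct, I+D≡I (mod 10) forces D=0. So D=0.
Step 9. [col 6: W + P ≡ I (mod 10)] from column 6 (W=8, I=3, carry-in 0, digits 0,1,2,3,4,6,8,9 already taken and all letters distinct): P must equal 5, so P=5.

Answer: C=2, D=0, E=9, G=6, I=3, P=5, R=1, W=8, X=4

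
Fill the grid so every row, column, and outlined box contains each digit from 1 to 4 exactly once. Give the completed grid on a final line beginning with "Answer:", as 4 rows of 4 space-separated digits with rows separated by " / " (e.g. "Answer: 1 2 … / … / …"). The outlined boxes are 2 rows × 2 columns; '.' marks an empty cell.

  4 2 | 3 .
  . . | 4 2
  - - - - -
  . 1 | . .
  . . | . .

Step 1. [r4c3∈{1,2}] across col 3, 1 lands solely at r4c3. So r4c3=1.
Step 2. [r4c2∈{3,4}] r4c2 is the only open cell in col 2 admitting 4, so r4c2=4.
Step 3. [r4c4∈{3}] r4c4 is down to just 3, so r4c4=3.
Step 4. [r3c1∈{2,3}] r3c1 is the only open cell in row 3 admitting 3. So r3c1=3.
Step 5. [r2c1∈{1}] nothing but 1 survives at r2c1. So r2c1=1.
Step 6. [r3c3∈{2}] r3c3 has the single candidate 2 ⇒ r3c3=2.
Step 7. [r1c4∈{1}] nothing but 1 survives at r1c4 ⇒ r1c4=1.
Step 8. [r2c2∈{3}] r2c2 is down to just 3 ⇒ r2c2=3.
Step 9. [r3c4∈{4}] r3c4's peers cover all but 4, so r3c4=4.
Step 10. [r4c1∈{2}] nothing but 2 survives at r4c1, so r4c1=2.

Answer: 4 2 3 1 / 1 3 4 2 / 3 1 2 4 / 2 4 1 3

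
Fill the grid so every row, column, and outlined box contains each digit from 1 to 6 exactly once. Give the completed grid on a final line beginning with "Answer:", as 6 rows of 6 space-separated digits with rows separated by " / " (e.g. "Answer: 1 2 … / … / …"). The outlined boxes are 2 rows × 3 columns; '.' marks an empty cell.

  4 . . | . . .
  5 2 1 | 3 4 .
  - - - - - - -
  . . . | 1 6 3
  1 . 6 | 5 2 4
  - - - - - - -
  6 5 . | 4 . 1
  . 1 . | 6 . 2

Step 1. [r1c3∈{3}] nothing but 3 survives at r1c3, so r1c3=3.
Step 2. [r6c5∈{3,5}] row 6 places 5 nowhere but r6c5, so r6c5=5.
Step 3. [r3c3∈{2,4,5}] 5 has one home in row 3: r3c3, so r3c3=5.
Step 4. [r1c6∈{5,6}] across row 1, 5 lands solely at r1c6. So r1c6=5.
Step 5. [r4c2∈{3}] r4c2 is down to just 3, so r4c2=3.
Step 6. [r2c6∈{6}] only 6 remains possible at r2c6, so r2c6=6.
Step 7. [r3c1∈{2}] nothing but 2 survives at r3c1. So r3c1=2.
Step 8. [r5c3∈{2}] r5c3 has the single candidate 2, so r5c3=2.
Step 9. [r5c5∈{3}] only 3 remains possible at r5c5, so r5c5=3.
Step 10. [r3c2∈{4}] r3c2 has the single candidate 4, so r3c2=4.
Step 11. [r1c4∈{2}] r1c4 has the single candidate 2. So r1c4=2.
Step 12. [r1c2∈{6}] nothing but 6 survives at r1c2, so r1c2=6.
Step 13. [r6c1∈{3}] r6c1 is down to just 3. So r6c1=3.
Step 14. [r1c5∈{1}] r1c5 is down to just 1, so r1c5=1.
Step 15. [r6c3∈{4}] r6c3 is down to just 4 ⇒ r6c3=4.

Answer: 4 6 3 2 1 5 / 5 2 1 3 4 6 / 2 4 5 1 6 3 / 1 3 6 5 2 4 / 6 5 2 4 3 1 / 3 1 4 6 5 2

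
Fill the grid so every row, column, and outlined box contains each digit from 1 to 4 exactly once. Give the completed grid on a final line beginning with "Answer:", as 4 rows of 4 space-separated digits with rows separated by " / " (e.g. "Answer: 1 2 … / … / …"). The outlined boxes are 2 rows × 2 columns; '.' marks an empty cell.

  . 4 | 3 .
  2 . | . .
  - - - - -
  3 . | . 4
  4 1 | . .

Step 1. [r3c3∈{1,2}] in row 3, 1 fits only at r3c3 ⇒ r3c3=1.
Step 2. [r1c4∈{1,2}] in row 1, 2 fits only at r1c4 ⇒ r1c4=2.
Step 3. [r2c2∈{3}] nothing but 3 survives at r2c2, so r2c2=3.
Step 4. [r1c1∈{1}] r1c1 has the single candidate 1. So r1c1=1.
Step 5. [r2c4∈{1}] only 1 remains possible at r2c4, so r2c4=1.
Step 6. [r2c3∈{4}] only 4 remains possible at r2c3. So r2c3=4.
Step 7. [r4c3∈{2}] r4c3 has the single candidate 2. So r4c3=2.
Step 8. [r4c4∈{3}] r4c4's peers cover all but 3, so r4c4=3.
Step 9. [r3c2∈{2}] only 2 remains possible at r3c2, so r3c2=2.

Answer: 1 4 3 2 / 2 3 4 1 / 3 2 1 4 / 4 1 2 3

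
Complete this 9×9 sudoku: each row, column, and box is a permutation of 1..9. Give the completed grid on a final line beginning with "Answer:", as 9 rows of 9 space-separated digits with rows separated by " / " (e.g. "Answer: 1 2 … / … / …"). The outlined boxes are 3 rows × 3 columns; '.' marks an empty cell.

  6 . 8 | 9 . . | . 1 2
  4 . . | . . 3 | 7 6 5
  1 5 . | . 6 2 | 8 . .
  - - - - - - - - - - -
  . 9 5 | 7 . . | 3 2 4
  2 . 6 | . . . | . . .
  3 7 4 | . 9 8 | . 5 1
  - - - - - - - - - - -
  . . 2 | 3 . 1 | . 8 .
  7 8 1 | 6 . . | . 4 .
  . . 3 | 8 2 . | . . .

Step 1. [r8c5∈{5}] only 5 remains possible at r8c5. So r8c5=5.
Step 2. [r5c7∈{9}] r5c7 has the single candidate 9. So r5c7=9.
Step 3. [r1c6∈{4,5,7}] in row 1, 5 fits only at r1c6, so r1c6=5.
Step 4. [r9c6∈{4,7,9}] r9c6 is the only open cell in col 6 admitting 7. So r9c6=7.
Step 5. [r9c8∈{9}] only 9 remains possible at r9c8. So r9c8=9.
Step 6. [r9c9∈{6}] r9c9 has the single candidate 6, so r9c9=6.
Step 7. [r4c5∈{1}] only 1 remains possible at r4c5, so r4c5=1.
Step 8. [r7c5∈{4}] nothing but 4 survives at r7c5. So r7c5=4.
Step 9. [r7c7∈{5}] r7c7 is down to just 5. So r7c7=5.
Step 10. [r3c9∈{3,9}] r3c9 is the only open cell in col 9 admitting 9, so r3c9=9.
Step 11. [r5c8∈{7}] r5c8 is down to just 7, so r5c8=7.
Step 12. [r5c4∈{4,5}] row 5 places 5 nowhere but r5c4 ⇒ r5c4=5.
Step 13. [r1c7∈{4}] only 4 remains possible at r1c7, so r1c7=4.
Step 14. [r3c8∈{3}] r3c8 is down to just 3, so r3c8=3.
Step 15. [r9c2∈{4}] r9c2 has the single candidate 4, so r9c2=4.
Step 16. [r5c9∈{8}] nothing but 8 survives at r5c9. So r5c9=8.
Step 17. [r1c2∈{3}] r1c2 has the single candidate 3, so r1c2=3.
Step 18. [r3c4∈{4}] nothing but 4 survives at r3c4 ⇒ r3c4=4.
Step 19. [r8c9∈{3}] r8c9 has the single candidate 3, so r8c9=3.
Step 20. [r7c2∈{6}] r7c2 is down to just 6, so r7c2=6.
Step 21. [r2c5∈{8}] only 8 remains possible at r2c5 ⇒ r2c5=8.
Step 22. [r4c1∈{8}] only 8 remains possible at r4c1. So r4c1=8.
Step 23. [r2c2∈{2}] r2c2 is down to just 2. So r2c2=2.
Step 24. [r4c6∈{6}] r4c6's peers cover all but 6 ⇒ r4c6=6.
Step 25. [r6c4∈{2}] r6c4 has the single candidate 2. So r6c4=2.
Step 26. [r2c4∈{1}] r2c4 is down to just 1. So r2c4=1.
Step 27. [r1c5∈{7}] r1c5 has the single candidate 7, so r1c5=7.
Step 28. [r8c7∈{2}] r8c7 is down to just 2 ⇒ r8c7=2.
Step 29. [r2c3∈{9}] nothing but 9 survives at r2c3, so r2c3=9.
Step 30. [r5c6∈{4}] only 4 remains possible at r5c6. So r5c6=4.
Step 31. [r7c1∈{9}] nothing but 9 survives at r7c1. So r7c1=9.
Step 32. [r9c7∈{1}] nothing but 1 survives at r9c7, so r9c7=1.
Step 33. [r8c6∈{9}] r8c6 has the single candidate 9 ⇒ r8c6=9.
Step 34. [r3c3∈{7}] r3c3's peers cover all but 7, so r3c3=7.
Step 35. [r5c2∈{1}] nothing but 1 survives at r5c2. So r5c2=1.
Step 36. [r7c9∈{7}] nothing but 7 survives at r7c9 ⇒ r7c9=7.
Step 37. [r9c1∈{5}] nothing but 5 survives at r9c1, so r9c1=5.
Step 38. [r5c5∈{3}] r5c5 has the single candidate 3. So r5c5=3.
Step 39. [r6c7∈{6}] only 6 remains possible at r6c7 ⇒ r6c7=6.

Answer: 6 3 8 9 7 5 4 1 2 / 4 2 9 1 8 3 7 6 5 / 1 5 7 4 6 2 8 3 9 / 8 9 5 7 1 6 3 2 4 / 2 1 6 5 3 4 9 7 8 / 3 7 4 2 9 8 6 5 1 / 9 6 2 3 4 1 5 8 7 / 7 8 1 6 5 9 2 4 3 / 5 4 3 8 2 7 1 9 6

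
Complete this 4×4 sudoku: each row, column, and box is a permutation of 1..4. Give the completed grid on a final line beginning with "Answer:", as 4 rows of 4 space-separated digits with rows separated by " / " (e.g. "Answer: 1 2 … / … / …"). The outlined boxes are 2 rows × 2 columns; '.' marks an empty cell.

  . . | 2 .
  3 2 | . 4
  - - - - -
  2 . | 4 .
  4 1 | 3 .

Step 1. [r2c3∈{1}] nothing but 1 survives at r2c3, so r2c3=1.
Step 2. [r1c4∈{3}] r1c4's peers cover all but 3. So r1c4=3.
Step 3. [r4c4∈{2}] r4c4 has the single candidate 2. So r4c4=2.
Step 4. [r3c4∈{1}] r3c4 is down to just 1. So r3c4=1.
Step 5. [r1c1∈{1}] r1c1 is down to just 1, so r1c1=1.
Step 6. [r3c2∈{3}] r3c2 is down to just 3 ⇒ r3c2=3.
Step 7. [r1c2∈{4}] nothing but 4 survives at r1c2 ⇒ r1c2=4.

Answer: 1 4 2 3 / 3 2 1 4 / 2 3 4 1 / 4 1 3 2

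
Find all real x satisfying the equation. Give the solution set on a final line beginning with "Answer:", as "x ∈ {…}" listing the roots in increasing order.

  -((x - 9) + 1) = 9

Step 1. [-((x - 9) + 1) = 9] leading − — multiply by −1 ⇒ neg: (x - 9) + 1 = -9.
Step 2. [(x - 9) + 1 = -9] peel the +1: subtract 1 from each side, so sub: x - 9 = -10.
Step 3. [x - 9 = -10] peel the -9: add 9 from each side. So sub: x = -1.

Answer: x ∈ {-1}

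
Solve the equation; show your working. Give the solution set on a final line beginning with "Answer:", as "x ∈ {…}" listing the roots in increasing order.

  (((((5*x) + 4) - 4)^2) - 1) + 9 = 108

Step 1. [(((((5*x) + 4) - 4)^2) - 1) + 9 = 108] the outer +9 inverts by subtracting 9, so sub: ((((5*x) + 4) - 4)^2) - 1 = 99.
Step 2. [((((5*x) + 4) - 4)^2) - 1 = 99] 1 comes off first (add 1). So sub: (((5*x) + 4) - 4)^2 = 100.
Step 3. [(((5*x) + 4) - 4)^2 = 100] √ both sides: 100 ≥ 0 gives two branches. So sqrt: ((5*x) + 4) - 4 = 10 or -10.
Step 4. [((5*x) + 4) - 4 = 10 or -10] 4 comes off first (add 4). So sub: (5*x) + 4 = 14 or -6.
Step 5. [(5*x) + 4 = 14 or -6] 4 comes off first (subtract 4), so sub: 5*x = 10 or -10.
Step 6. [5*x = 10 or -10] LHS = 5·(…); ÷5 both sides. So div: x = 2 or -2.

Answer: x ∈ {-2, 2}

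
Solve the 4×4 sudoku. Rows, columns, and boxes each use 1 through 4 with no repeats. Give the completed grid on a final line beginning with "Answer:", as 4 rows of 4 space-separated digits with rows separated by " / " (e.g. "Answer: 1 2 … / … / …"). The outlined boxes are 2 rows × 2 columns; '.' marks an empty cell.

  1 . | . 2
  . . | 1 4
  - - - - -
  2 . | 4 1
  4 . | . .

Step 1. [r3c2∈{3}] r3c2 has the single candidate 3, so r3c2=3.
Step 2. [r4c3∈{2,3}] r4c3 is the only open cell in row 4 admitting 2, so r4c3=2.
Step 3. [r2c2∈{2}] r2c2 has the single candidate 2, so r2c2=2.
Step 4. [r2c1∈{3}] nothing but 3 survives at r2c1 ⇒ r2c1=3.
Step 5. [r1c3∈{3}] nothing but 3 survives at r1c3, so r1c3=3.
Step 6. [r4c2∈{1}] nothing but 1 survives at r4c2. So r4c2=1.
Step 7. [r1c2∈{4}] only 4 remains possible at r1c2. So r1c2=4.
Step 8. [r4c4∈{3}] only 3 remains possible at r4c4 ⇒ r4c4=3.

Answer: 1 4 3 2 / 3 2 1 4 / 2 3 4 1 / 4 1 2 3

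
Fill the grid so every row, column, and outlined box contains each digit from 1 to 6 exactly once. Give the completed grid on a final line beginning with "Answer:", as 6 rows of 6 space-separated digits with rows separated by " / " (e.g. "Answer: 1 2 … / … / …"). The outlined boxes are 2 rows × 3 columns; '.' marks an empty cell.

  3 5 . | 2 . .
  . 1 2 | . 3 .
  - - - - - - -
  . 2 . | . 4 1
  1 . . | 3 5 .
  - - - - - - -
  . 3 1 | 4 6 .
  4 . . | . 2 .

Step 1. [r5c6∈{5}] r5c6 is down to just 5, so r5c6=5.
Step 2. [r3c4∈{6}] r3c4 has the single candidate 6, so r3c4=6.
Step 3. [r1c3∈{4,6}] in box 1, 4 fits only at r1c3 ⇒ r1c3=4.
Step 4. [r6c3∈{5,6}] r6c3 is the only open cell in row 6 admitting 5. So r6c3=5.
Step 5. [r1c6∈{6}] r1c6 is down to just 6 ⇒ r1c6=6.
Step 6. [r6c2∈{6}] only 6 remains possible at r6c2 ⇒ r6c2=6.
Step 7. [r6c4∈{1}] only 1 remains possible at r6c4 ⇒ r6c4=1.
Step 8. [r5c1∈{2}] only 2 remains possible at r5c1 ⇒ r5c1=2.
Step 9. [r2c6∈{4}] only 4 remains possible at r2c6 ⇒ r2c6=4.
Step 10. [r4c2∈{4}] nothing but 4 survives at r4c2 ⇒ r4c2=4.
Step 11. [r6c6∈{3}] nothing but 3 survives at r6c6. So r6c6=3.
Step 12. [r1c5∈{1}] nothing but 1 survives at r1c5, so r1c5=1.
Step 13. [r3c1∈{5}] r3c1's peers cover all but 5. So r3c1=5.
Step 14. [r4c3∈{6}] r4c3 has the single candidate 6. So r4c3=6.
Step 15. [r4c6∈{2}] nothing but 2 survives at r4c6 ⇒ r4c6=2.
Step 16. [r3c3∈{3}] r3c3 is down to just 3 ⇒ r3c3=3.
Step 17. [r2c4∈{5}] only 5 remains possible at r2c4 ⇒ r2c4=5.
Step 18. [r2c1∈{6}] nothing but 6 survives at r2c1, so r2c1=6.

Answer: 3 5 4 2 1 6 / 6 1 2 5 3 4 / 5 2 3 6 4 1 / 1 4 6 3 5 2 / 2 3 1 4 6 5 / 4 6 5 1 2 3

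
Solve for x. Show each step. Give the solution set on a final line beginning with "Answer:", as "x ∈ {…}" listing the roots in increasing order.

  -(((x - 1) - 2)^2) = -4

Step 1. [-(((x - 1) - 2)^2) = -4] LHS negated; negate both sides. So neg: ((x - 1) - 2)^2 = 4.
Step 2. [((x - 1) - 2)^2 = 4] 4 ≥ 0, LHS is (·)² — take ±√. So sqrt: (x - 1) - 2 = 2 or -2.
Step 3. [(x - 1) - 2 = 2 or -2] -2 is outermost — add 2 both sides, so sub: x - 1 = 4 or 0.
Step 4. [x - 1 = 4 or 0] add 1: x sits inside (… - 1). So sub: x = 5 or 1.

Answer: x ∈ {1, 5}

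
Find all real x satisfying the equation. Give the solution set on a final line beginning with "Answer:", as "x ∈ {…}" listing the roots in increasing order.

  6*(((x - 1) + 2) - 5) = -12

Step 1. [6*(((x - 1) + 2) - 5) = -12] 6·(inner) — divide through by 6 ⇒ div: ((x - 1) + 2) - 5 = -2.
Step 2. [((x - 1) + 2) - 5 = -2] -5 is outermost — add 5 both sides ⇒ sub: (x - 1) + 2 = 3.
Step 3. [(x - 1) + 2 = 3] 2 comes off first (subtract 2). So sub: x - 1 = 1.
Step 4. [x - 1 = 1] 1 comes off first (add 1), so sub: x = 2.

Answer: x ∈ {2}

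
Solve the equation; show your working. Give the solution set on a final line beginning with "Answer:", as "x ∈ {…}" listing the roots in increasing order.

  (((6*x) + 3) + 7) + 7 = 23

Step 1. [(((6*x) + 3) + 7) + 7 = 23] subtract 7: x sits inside (… + 7), so sub: ((6*x) + 3) + 7 = 16.
Step 2. [((6*x) + 3) + 7 = 16] +7 is outermost — subtract 7 both sides, so sub: (6*x) + 3 = 9.
Step 3. [(6*x) + 3 = 9] peel the +3: subtract 3 from each side ⇒ sub: 6*x = 6.
Step 4. [6*x = 6] leading coefficient 6: divide by 6, so div: x = 1.

Answer: x ∈ {1}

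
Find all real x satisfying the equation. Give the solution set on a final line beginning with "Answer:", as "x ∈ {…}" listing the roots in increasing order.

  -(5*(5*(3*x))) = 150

Step 1. [-(5*(5*(3*x))) = 150] leading − — multiply by −1, so neg: 5*(5*(3*x)) = -150.
Step 2. [5*(5*(3*x)) = -150] divide by the outer 5. So div: 5*(3*x) = -30.
Step 3. [5*(3*x) = -30] LHS = 5·(…); ÷5 both sides. So div: 3*x = -6.
Step 4. [3*x = -6] leading coefficient 3: divide by 3, so div: x = -2.

Answer: x ∈ {-2}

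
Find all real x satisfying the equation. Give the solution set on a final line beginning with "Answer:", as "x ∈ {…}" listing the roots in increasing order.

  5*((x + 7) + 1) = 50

Step 1. [5*((x + 7) + 1) = 50] leading coefficient 5: divide by 5 ⇒ div: (x + 7) + 1 = 10.
Step 2. [(x + 7) + 1 = 10] the outer +1 inverts by subtracting 1, so sub: x + 7 = 9.
Step 3. [x + 7 = 9] +7 is outermost — subtract 7 both sides. So sub: x = 2.

Answer: x ∈ {2}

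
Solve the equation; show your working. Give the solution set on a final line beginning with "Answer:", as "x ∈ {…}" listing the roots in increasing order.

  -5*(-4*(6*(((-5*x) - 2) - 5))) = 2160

Step 1. [-5*(-4*(6*(((-5*x) - 2) - 5))) = 2160] divide by the outer -5 ⇒ div: -4*(6*(((-5*x) - 2) - 5)) = -432.
Step 2. [-4*(6*(((-5*x) - 2) - 5)) = -432] divide by the outer -4. So div: 6*(((-5*x) - 2) - 5) = 108.
Step 3. [6*(((-5*x) - 2) - 5) = 108] LHS = 6·(…); ÷6 both sides ⇒ div: ((-5*x) - 2) - 5 = 18.
Step 4. [((-5*x) - 2) - 5 = 18] 5 comes off first (add 5). So sub: (-5*x) - 2 = 23.
Step 5. [(-5*x) - 2 = 23] add 2: x sits inside (… - 2) ⇒ sub: -5*x = 25.
Step 6. [-5*x = 25] divide by the outer -5 ⇒ div: x = -5.

Answer: x ∈ {-5}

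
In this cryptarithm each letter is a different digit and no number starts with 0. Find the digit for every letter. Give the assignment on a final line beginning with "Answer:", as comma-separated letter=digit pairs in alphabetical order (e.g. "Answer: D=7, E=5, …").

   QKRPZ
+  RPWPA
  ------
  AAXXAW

Step 1. [col 1: Z + A ≡ W (mod 10)] no forcing yet in column 1 (carry-in 0); W=0 is free and consistent — try it, so W=0.
Step 2. [col 1: Z + A ≡ W (mod 10)] column 1 (Z + A ≡ W (mod 10), carry-in 0) doesn't pin Z yet; pick Z=9 and continue ⇒ Z=9.
Step 3. [col 1: Z + A ≡ W (mod 10)] column 1 reads Z+A+carry(0)=W with Z=9, W=0; with digits 0,9 already taken and all letters distinct, the only value for A is 1. So A=1.
Step 4. [col 2: P + P ≡ A (mod 10)] from column 2 (A=1, carry-in 1, digits 0,1,9 already taken and all letters distinct): P must equal 5 ⇒ P=5.
Step 5. [col 3: R + W ≡ X (mod 10)] no forcing yet in column 3 (carry-in 1); X=8 is free and consistent — try it ⇒ X=8.
Step 6. [col 3: R + W ≡ X (mod 10)] column 3 reads R+W+carry(1)=X with W=0, X=8; with digits 0,1,5,8,9 already taken and all letters distinct, the only value for R is 7. So R=7.
Step 7. [col 4: K + P ≡ X (mod 10)] column 4 reads K+P+carry(0)=X with P=5, X=8; with digits 0,1,5,7,8,9 already taken and all letters distinct, the only value for K is 3 ⇒ K=3.
Step 8. [col 5: Q + R ≡ A (mod 10)] in column 5 we have Q+R≡A with carry-in 0; given R=7, A=1 and digits 0,1,3,5,7,8,9 already taken and all letters distinct, that pins Q to 4. So Q=4.

Answer: A=1, K=3, P=5, Q=4, R=7, W=0, X=8, Z=9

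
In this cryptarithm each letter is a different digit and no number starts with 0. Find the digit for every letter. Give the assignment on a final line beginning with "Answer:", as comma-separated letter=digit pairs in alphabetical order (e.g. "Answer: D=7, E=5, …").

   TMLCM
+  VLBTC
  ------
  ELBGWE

Step 1. [col 1: M + C ≡ E (mod 10)] several values work for C in column 1 (M + C ≡ E (mod 10), carry-in 0); try C=2. So C=2.
Step 2. [col 1: M + C ≡ E (mod 10)] no forcing yet in column 1 (carry-in 0); M=9 is free and consistent — try it, so M=9.
Step 3. [col 1: M + C ≡ E (mod 10)] column 1 reads M+C+carry(0)=E with M=9, C=2; with digits 2,9 already taken and all letters distinct, the only value for E is 1, so E=1.
Step 4. [col 2: C + T ≡ W (mod 10)] several values work for W in column 2 (C + T ≡ W (mod 10), carry-in 1); try W=0, so W=0.
Step 5. [col 2: C + T ≡ W (mod 10)] column 2 reads C+T+carry(1)=W with C=2, W=0; with digits 0,1,2,9 already taken and all letters distinct, the only value for T is 7, so T=7.
Step 6. [col 3: L + B ≡ G (mod 10)] no forcing yet in column 3 (carry-in 1); B=3 is free and consistent — try it. So B=3.
Step 7. [col 3: L + B ≡ G (mod 10)] column 3 reads L+B+carry(1)=G with B=3; with digits 0,1,2,3,7,9 already taken and all letters distinct, the only value for G is 8. So G=8.
Step 8. [col 3: L + B ≡ G (mod 10)] from column 3 (B=3, G=8, carry-in 1, digits 0,1,2,3,7,8,9 already taken and all letters distinct): L must equal 4, so L=4.
Step 9. [col 5: T + V ≡ L (mod 10)] column 5: given T=7, L=4, carry-in 1, and digits 0,1,2,3,4,7,8,9 already taken and all letters distinct, T+V≡L (mod 10) forces V=6 ⇒ V=6.

Answer: B=3, C=2, E=1, G=8, L=4, M=9, T=7, V=6, W=0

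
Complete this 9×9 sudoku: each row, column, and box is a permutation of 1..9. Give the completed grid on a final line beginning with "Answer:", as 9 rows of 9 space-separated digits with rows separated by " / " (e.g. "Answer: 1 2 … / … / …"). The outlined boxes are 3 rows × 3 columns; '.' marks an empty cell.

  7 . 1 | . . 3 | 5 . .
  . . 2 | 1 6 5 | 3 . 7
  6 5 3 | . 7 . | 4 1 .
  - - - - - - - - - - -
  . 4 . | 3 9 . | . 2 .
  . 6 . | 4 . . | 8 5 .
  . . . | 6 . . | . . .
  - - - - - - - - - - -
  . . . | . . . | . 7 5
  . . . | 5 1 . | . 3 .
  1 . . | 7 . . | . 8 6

Step 1. [r6c2∈{1,2,3,7,8,9}] across col 2, 1 lands solely at r6c2 ⇒ r6c2=1.
Step 2. [r5c5∈{2}] r5c5's peers cover all but 2, so r5c5=2.
Step 3. [r8c9∈{2,4,9}] 4 has one home in box 9: r8c9, so r8c9=4.
Step 4. [r6c1∈{2,3,5,8,9}] row 6 places 2 nowhere but r6c1. So r6c1=2.
Step 5. [r2c8∈{9}] r2c8's peers cover all but 9. So r2c8=9.
Step 6. [r1c2∈{8,9}] across box 1, 9 lands solely at r1c2. So r1c2=9.
Step 7. [r9c3∈{4,5,9}] r9c3 is the only open cell in row 9 admitting 5 ⇒ r9c3=5.
Step 8. [r7c3∈{4,6,8,9}] 4 has one home in col 3: r7c3, so r7c3=4.
Step 9. [r8c3∈{6,7,8,9}] 6 has one home in col 3: r8c3, so r8c3=6.
Step 10. [r4c9∈{1}] r4c9 is down to just 1, so r4c9=1.
Step 11. [r9c6∈{2,4,9}] 4 has one home in col 6: r9c6, so r9c6=4.
Step 12. [r9c7∈{2,9}] 9 has one home in row 9: r9c7, so r9c7=9.
Step 13. [r5c1∈{3,9}] in box 4, 3 fits only at r5c1 ⇒ r5c1=3.
Step 14. [r9c2∈{2,3}] across row 9, 2 lands solely at r9c2, so r9c2=2.
Step 15. [r6c7∈{7}] r6c7's peers cover all but 7 ⇒ r6c7=7.
Step 16. [r6c6∈{8}] r6c6 has the single candidate 8. So r6c6=8.
Step 17. [r2c2∈{8}] r2c2's peers cover all but 8, so r2c2=8.
Step 18. [r8c1∈{8,9}] across row 8, 8 lands solely at r8c1 ⇒ r8c1=8.
Step 19. [r8c6∈{2,9}] r8c6 is the only open cell in row 8 admitting 9, so r8c6=9.
Step 20. [r3c6∈{2}] r3c6 is down to just 2. So r3c6=2.
Step 21. [r1c4∈{8}] r1c4 is down to just 8 ⇒ r1c4=8.
Step 22. [r6c3∈{9}] r6c3's peers cover all but 9. So r6c3=9.
Step 23. [r4c6∈{7}] r4c6 has the single candidate 7. So r4c6=7.
Step 24. [r9c5∈{3}] r9c5's peers cover all but 3. So r9c5=3.
Step 25. [r8c7∈{2}] r8c7 has the single candidate 2. So r8c7=2.
Step 26. [r3c4∈{9}] r3c4 is down to just 9 ⇒ r3c4=9.
Step 27. [r4c1∈{5}] r4c1 has the single candidate 5, so r4c1=5.
Step 28. [r4c7∈{6}] r4c7 is down to just 6, so r4c7=6.
Step 29. [r4c3∈{8}] only 8 remains possible at r4c3 ⇒ r4c3=8.
Step 30. [r5c6∈{1}] r5c6 is down to just 1 ⇒ r5c6=1.
Step 31. [r1c5∈{4}] r1c5 is down to just 4, so r1c5=4.
Step 32. [r7c1∈{9}] r7c1 has the single candidate 9 ⇒ r7c1=9.
Step 33. [r7c7∈{1}] only 1 remains possible at r7c7. So r7c7=1.
Step 34. [r2c1∈{4}] nothing but 4 survives at r2c1 ⇒ r2c1=4.
Step 35. [r7c6∈{6}] r7c6's peers cover all but 6. So r7c6=6.
Step 36. [r6c9∈{3}] r6c9 is down to just 3 ⇒ r6c9=3.
Step 37. [r5c9∈{9}] nothing but 9 survives at r5c9. So r5c9=9.
Step 38. [r1c9∈{2}] nothing but 2 survives at r1c9 ⇒ r1c9=2.
Step 39. [r6c5∈{5}] nothing but 5 survives at r6c5 ⇒ r6c5=5.
Step 40. [r8c2∈{7}] r8c2 has the single candidate 7. So r8c2=7.
Step 41. [r7c4∈{2}] r7c4 is down to just 2, so r7c4=2.
Step 42. [r7c5∈{8}] nothing but 8 survives at r7c5 ⇒ r7c5=8.
Step 43. [r6c8∈{4}] nothing but 4 survives at r6c8. So r6c8=4.
Step 44. [r3c9∈{8}] r3c9 is down to just 8 ⇒ r3c9=8.
Step 45. [r1c8∈{6}] r1c8 is down to just 6 ⇒ r1c8=6.
Step 46. [r5c3∈{7}] r5c3 is down to just 7 ⇒ r5c3=7.
Step 47. [r7c2∈{3}] r7c2 has the single candidate 3 ⇒ r7c2=3.

Answer: 7 9 1 8 4 3 5 6 2 / 4 8 2 1 6 5 3 9 7 / 6 5 3 9 7 2 4 1 8 / 5 4 8 3 9 7 6 2 1 / 3 6 7 4 2 1 8 5 9 / 2 1 9 6 5 8 7 4 3 / 9 3 4 2 8 6 1 7 5 / 8 7 6 5 1 9 2 3 4 / 1 2 5 7 3 4 9 8 6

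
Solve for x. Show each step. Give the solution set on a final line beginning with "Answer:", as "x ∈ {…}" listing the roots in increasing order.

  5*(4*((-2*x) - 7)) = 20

Step 1. [5*(4*((-2*x) - 7)) = 20] 5 out front; divide by 5 ⇒ div: 4*((-2*x) - 7) = 4.
Step 2. [4*((-2*x) - 7) = 4] leading coefficient 4: divide by 4, so div: (-2*x) - 7 = 1.
Step 3. [(-2*x) - 7 = 1] peel the -7: add 7 from each side, so sub: -2*x = 8.
Step 4. [-2*x = 8] -2 out front; divide by -2 ⇒ div: x = -4.

Answer: x ∈ {-4}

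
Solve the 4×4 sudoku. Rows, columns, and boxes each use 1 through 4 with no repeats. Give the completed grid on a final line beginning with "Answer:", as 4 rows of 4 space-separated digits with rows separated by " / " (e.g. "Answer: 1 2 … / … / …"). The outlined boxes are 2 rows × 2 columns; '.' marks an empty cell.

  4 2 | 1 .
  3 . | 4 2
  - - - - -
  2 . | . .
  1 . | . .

Step 1. [r3c3∈{3}] nothing but 3 survives at r3c3. So r3c3=3.
Step 2. [r3c2∈{4}] nothing but 4 survives at r3c2, so r3c2=4.
Step 3. [r4c3∈{2}] r4c3 is down to just 2 ⇒ r4c3=2.
Step 4. [r2c2∈{1}] nothing but 1 survives at r2c2, so r2c2=1.
Step 5. [r3c4∈{1}] r3c4 has the single candidate 1, so r3c4=1.
Step 6. [r1c4∈{3}] r1c4 has the single candidate 3, so r1c4=3.
Step 7. [r4c2∈{3}] r4c2 is down to just 3, so r4c2=3.
Step 8. [r4c4∈{4}] r4c4 has the single candidate 4, so r4c4=4.

Answer: 4 2 1 3 / 3 1 4 2 / 2 4 3 1 / 1 3 2 4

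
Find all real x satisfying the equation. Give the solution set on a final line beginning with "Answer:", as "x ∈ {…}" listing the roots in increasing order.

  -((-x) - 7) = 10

Step 1. [-((-x) - 7) = 10] flip signs both sides. So neg: (-x) - 7 = -10.
Step 2. [(-x) - 7 = -10] peel the -7: add 7 from each side ⇒ sub: -x = -3.
Step 3. [-x = -3] leading − — multiply by −1 ⇒ neg: x = 3.

Answer: x ∈ {3}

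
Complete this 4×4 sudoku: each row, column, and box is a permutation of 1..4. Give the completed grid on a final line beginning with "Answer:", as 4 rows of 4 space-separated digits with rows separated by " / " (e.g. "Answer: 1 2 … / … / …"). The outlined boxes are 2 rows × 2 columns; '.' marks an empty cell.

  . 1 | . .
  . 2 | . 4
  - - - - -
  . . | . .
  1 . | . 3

Step 1. [r3c1∈{2,3,4}] r3c1 is the only open cell in col 1 admitting 2 ⇒ r3c1=2.
Step 2. [r2c1∈{3}] only 3 remains possible at r2c1. So r2c1=3.
Step 3. [r4c2∈{4}] r4c2 has the single candidate 4. So r4c2=4.
Step 4. [r1c3∈{2,3}] row 1 places 3 nowhere but r1c3 ⇒ r1c3=3.
Step 5. [r3c4∈{1}] only 1 remains possible at r3c4. So r3c4=1.
Step 6. [r1c4∈{2}] r1c4's peers cover all but 2. So r1c4=2.
Step 7. [r1c1∈{4}] r1c1's peers cover all but 4. So r1c1=4.
Step 8. [r3c3∈{4}] r3c3 has the single candidate 4, so r3c3=4.
Step 9. [r4c3∈{2}] r4c3 is down to just 2 ⇒ r4c3=2.
Step 10. [r3c2∈{3}] r3c2 has the single candidate 3, so r3c2=3.
Step 11. [r2c3∈{1}] r2c3 is down to just 1, so r2c3=1.

Answer: 4 1 3 2 / 3 2 1 4 / 2 3 4 1 / 1 4 2 3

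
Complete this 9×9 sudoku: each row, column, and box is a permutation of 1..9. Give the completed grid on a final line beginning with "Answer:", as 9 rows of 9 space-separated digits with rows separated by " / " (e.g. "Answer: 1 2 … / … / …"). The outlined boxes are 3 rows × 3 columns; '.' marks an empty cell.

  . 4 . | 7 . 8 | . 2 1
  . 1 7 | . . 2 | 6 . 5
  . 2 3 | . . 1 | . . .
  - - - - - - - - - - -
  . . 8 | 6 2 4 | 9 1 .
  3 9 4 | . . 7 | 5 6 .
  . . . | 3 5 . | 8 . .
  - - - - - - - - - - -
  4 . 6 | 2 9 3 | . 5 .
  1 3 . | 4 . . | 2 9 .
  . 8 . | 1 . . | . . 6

Step 1. [r3c9∈{4,7,8,9}] r3c9 is the only open cell in col 9 admitting 9. So r3c9=9.
Step 2. [r7c2∈{7}] only 7 remains possible at r7c2 ⇒ r7c2=7.
Step 3. [r8c5∈{6,7,8}] 8 has one home in box 8: r8c5 ⇒ r8c5=8.
Step 4. [r8c3∈{5}] r8c3 is down to just 5, so r8c3=5.
Step 5. [r8c9∈{7}] r8c9's peers cover all but 7 ⇒ r8c9=7.
Step 6. [r1c1∈{5,6,9}] 5 has one home in row 1: r1c1 ⇒ r1c1=5.
Step 7. [r3c1∈{6,8}] 6 has one home in box 1: r3c1. So r3c1=6.
Step 8. [r6c8∈{4,7}] r6c8 is the only open cell in box 6 admitting 7 ⇒ r6c8=7.
Step 9. [r1c7∈{3}] only 3 remains possible at r1c7 ⇒ r1c7=3.
Step 10. [r3c5∈{4}] r3c5 is down to just 4 ⇒ r3c5=4.
Step 11. [r6c1∈{2}] r6c1 is down to just 2, so r6c1=2.
Step 12. [r1c3∈{9}] only 9 remains possible at r1c3. So r1c3=9.
Step 13. [r2c8∈{4,8}] across row 2, 4 lands solely at r2c8 ⇒ r2c8=4.
Step 14. [r2c1∈{8}] nothing but 8 survives at r2c1, so r2c1=8.
Step 15. [r1c5∈{6}] r1c5 has the single candidate 6 ⇒ r1c5=6.
Step 16. [r5c5∈{1}] r5c5 has the single candidate 1, so r5c5=1.
Step 17. [r6c9∈{4}] only 4 remains possible at r6c9. So r6c9=4.
Step 18. [r3c8∈{8}] r3c8's peers cover all but 8, so r3c8=8.
Step 19. [r9c8∈{3}] nothing but 3 survives at r9c8, so r9c8=3.
Step 20. [r2c5∈{3}] nothing but 3 survives at r2c5. So r2c5=3.
Step 21. [r6c2∈{6}] r6c2 has the single candidate 6 ⇒ r6c2=6.
Step 22. [r8c6∈{6}] only 6 remains possible at r8c6, so r8c6=6.
Step 23. [r3c4∈{5}] nothing but 5 survives at r3c4. So r3c4=5.
Step 24. [r7c7∈{1}] r7c7 is down to just 1 ⇒ r7c7=1.
Step 25. [r9c1∈{9}] r9c1 is down to just 9, so r9c1=9.
Step 26. [r6c6∈{9}] nothing but 9 survives at r6c6, so r6c6=9.
Step 27. [r9c5∈{7}] r9c5 is down to just 7 ⇒ r9c5=7.
Step 28. [r9c3∈{2}] r9c3's peers cover all but 2. So r9c3=2.
Step 29. [r7c9∈{8}] nothing but 8 survives at r7c9. So r7c9=8.
Step 30. [r9c7∈{4}] only 4 remains possible at r9c7, so r9c7=4.
Step 31. [r5c4∈{8}] r5c4 has the single candidate 8 ⇒ r5c4=8.
Step 32. [r2c4∈{9}] only 9 remains possible at r2c4, so r2c4=9.
Step 33. [r4c1∈{7}] nothing but 7 survives at r4c1. So r4c1=7.
Step 34. [r4c2∈{5}] r4c2 is down to just 5. So r4c2=5.
Step 35. [r6c3∈{1}] r6c3's peers cover all but 1. So r6c3=1.
Step 36. [r5c9∈{2}] nothing but 2 survives at r5c9. So r5c9=2.
Step 37. [r4c9∈{3}] r4c9 is down to just 3 ⇒ r4c9=3.
Step 38. [r3c7∈{7}] nothing but 7 survives at r3c7 ⇒ r3c7=7.
Step 39. [r9c6∈{5}] r9c6 is down to just 5 ⇒ r9c6=5.

Answer: 5 4 9 7 6 8 3 2 1 / 8 1 7 9 3 2 6 4 5 / 6 2 3 5 4 1 7 8 9 / 7 5 8 6 2 4 9 1 3 / 3 9 4 8 1 7 5 6 2 / 2 6 1 3 5 9 8 7 4 / 4 7 6 2 9 3 1 5 8 / 1 3 5 4 8 6 2 9 7 / 9 8 2 1 7 5 4 3 6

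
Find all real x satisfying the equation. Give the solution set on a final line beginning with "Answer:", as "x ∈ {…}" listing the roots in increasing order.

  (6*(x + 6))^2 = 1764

Step 1. [(6*(x + 6))^2 = 1764] LHS squared, RHS 1764 ≥ 0: apply √ (±) ⇒ sqrt: 6*(x + 6) = 42 or -42.
Step 2. [6*(x + 6) = 42 or -42] 6·(inner) — divide through by 6. So div: x + 6 = 7 or -7.
Step 3. [x + 6 = 7 or -7] the outer +6 inverts by subtracting 6. So sub: x = 1 or -13.

Answer: x ∈ {-13, 1}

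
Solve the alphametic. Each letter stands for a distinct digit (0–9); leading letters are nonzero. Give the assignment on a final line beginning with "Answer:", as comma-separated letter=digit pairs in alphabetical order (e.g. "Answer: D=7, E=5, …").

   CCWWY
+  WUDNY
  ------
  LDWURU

Step 1. [col 1: Y + Y ≡ U (mod 10)] Y=9 is one option consistent with column 1 (Y + Y ≡ U (mod 10), carry-in 0) — take it ⇒ Y=9.
Step 2. [col 1: Y + Y ≡ U (mod 10)] in column 1 we have Y+Y≡U with carry-in 0; given Y=9 and digits 9 already taken and all letters distinct, that pins U to 8 ⇒ U=8.
Step 3. [col 2: W + N ≡ R (mod 10)] column 2 (W + N ≡ R (mod 10), carry-in 1) doesn't pin W yet; pick W=5 and continue, so W=5.
Step 4. [L] adding two 5-digit numbers gives at most 5+1 digits, and here it does — L is that final carry and must be 1. So L=1.
Step 5. [col 2: W + N ≡ R (mod 10)] column 2 (W + N ≡ R (mod 10), carry-in 1) doesn't pin R yet; pick R=6 and continue, so R=6.
Step 6. [col 2: W + N ≡ R (mod 10)] from column 2 (W=5, R=6, carry-in 1, digits 1,5,6,8,9 already taken and all letters distinct): N must equal 0. So N=0.
Step 7. [col 3: W + D ≡ U (mod 10)] in column 3 we have W+D≡U with carry-in 0; given W=5, U=8 and digits 0,1,5,6,8,9 already taken and all letters distinct, that pins D to 3, so D=3.
Step 8. [col 4: C + U ≡ W (mod 10)] column 4: given U=8, W=5, carry-in 0, and digits 0,1,3,5,6,8,9 already taken and all letters distinct, C+U≡W (mod 10) forces C=7. So C=7.

Answer: C=7, D=3, L=1, N=0, R=6, U=8, W=5, Y=9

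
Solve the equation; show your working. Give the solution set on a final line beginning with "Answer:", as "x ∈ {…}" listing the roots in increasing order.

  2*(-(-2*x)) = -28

Step 1. [2*(-(-2*x)) = -28] 2·(inner) — divide through by 2. So div: -(-2*x) = -14.
Step 2. [-(-2*x) = -14] LHS negated; negate both sides, so neg: -2*x = 14.
Step 3. [-2*x = 14] leading coefficient -2: divide by -2. So div: x = -7.

Answer: x ∈ {-7}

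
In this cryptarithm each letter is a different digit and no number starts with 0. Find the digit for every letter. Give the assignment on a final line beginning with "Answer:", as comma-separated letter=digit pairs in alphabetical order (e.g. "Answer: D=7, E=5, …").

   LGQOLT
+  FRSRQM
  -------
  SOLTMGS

Step 1. [col 1: T + M ≡ S (mod 10)] no forcing yet in column 1 (carry-in 0); S=1 is free and consistent — try it ⇒ S=1.
Step 2. [col 1: T + M ≡ S (mod 10)] no forcing yet in column 1 (carry-in 0); T=7 is free and consistent — try it, so T=7.
Step 3. [col 1: T + M ≡ S (mod 10)] in column 1 we have T+M≡S with carry-in 0; given T=7, S=1 and digits 1,7 already taken and all letters distinct, that pins M to 4 ⇒ M=4.
Step 4. [col 2: L + Q ≡ G (mod 10)] no forcing yet in column 2 (carry-in 1); L=8 is free and consistent — try it ⇒ L=8.
Step 5. [col 2: L + Q ≡ G (mod 10)] column 2 (L + Q ≡ G (mod 10), carry-in 1) doesn't pin Q yet; pick Q=6 and continue. So Q=6.
Step 6. [col 2: L + Q ≡ G (mod 10)] column 2 reads L+Q+carry(1)=G with L=8, Q=6; with digits 1,4,6,7,8 already taken and all letters distinct, the only value for G is 5 ⇒ G=5.
Step 7. [col 3: O + R ≡ M (mod 10)] column 3 (O + R ≡ M (mod 10), carry-in 1) doesn't pin O yet; pick O=0 and continue ⇒ O=0.
Step 8. [col 3: O + R ≡ M (mod 10)] column 3 reads O+R+carry(1)=M with O=0, M=4; with digits 0,1,4,5,6,7,8 already taken and all letters distinct, the only value for R is 3. So R=3.
Step 9. [col 6: L + F ≡ O (mod 10)] from column 6 (L=8, O=0, carry-in 0, digits 0,1,3,4,5,6,7,8 already taken and all letters distinct): F must equal 2, so F=2.

Answer: F=2, G=5, L=8, M=4, O=0, Q=6, R=3, S=1, T=7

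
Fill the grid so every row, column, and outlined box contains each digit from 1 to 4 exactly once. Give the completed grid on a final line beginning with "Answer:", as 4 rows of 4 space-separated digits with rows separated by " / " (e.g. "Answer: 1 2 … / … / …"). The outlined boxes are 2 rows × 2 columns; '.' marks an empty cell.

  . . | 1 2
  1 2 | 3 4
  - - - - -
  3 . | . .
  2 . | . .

Step 1. [r4c3∈{4}] r4c3 is down to just 4 ⇒ r4c3=4.
Step 2. [r3c2∈{1,4}] row 3 places 4 nowhere but r3c2, so r3c2=4.
Step 3. [r4c4∈{1,3}] row 4 places 3 nowhere but r4c4. So r4c4=3.
Step 4. [r1c2∈{3}] only 3 remains possible at r1c2, so r1c2=3.
Step 5. [r3c3∈{2}] r3c3's peers cover all but 2. So r3c3=2.
Step 6. [r1c1∈{4}] nothing but 4 survives at r1c1. So r1c1=4.
Step 7. [r3c4∈{1}] r3c4 has the single candidate 1. So r3c4=1.
Step 8. [r4c2∈{1}] r4c2 is down to just 1. So r4c2=1.

Answer: 4 3 1 2 / 1 2 3 4 / 3 4 2 1 / 2 1 4 3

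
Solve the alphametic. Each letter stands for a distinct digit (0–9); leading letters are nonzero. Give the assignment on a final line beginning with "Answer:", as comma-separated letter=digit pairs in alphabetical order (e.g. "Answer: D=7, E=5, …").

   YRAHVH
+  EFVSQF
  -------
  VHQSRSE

Step 1. [V] V is the leading digit of a 7-digit sum of two 6-digit numbers; the final carry is exactly 1, so V=1.
Step 2. [col 1: H + F ≡ E (mod 10)] F=2 is one option consistent with column 1 (H + F ≡ E (mod 10), carry-in 0) — take it, so F=2.
Step 3. [col 1: H + F ≡ E (mod 10)] E=9 is one option consistent with column 1 (H + F ≡ E (mod 10), carry-in 0) — take it, so E=9.
Step 4. [col 1: H + F ≡ E (mod 10)] column 1 reads H+F+carry(0)=E with F=2, E=9; with digits 1,2,9 already taken and all letters distinct, the only value for H is 7. So H=7.
Step 5. [col 2: V + Q ≡ S (mod 10)] no forcing yet in column 2 (carry-in 0); Q=5 is free and consistent — try it, so Q=5.
Step 6. [col 2: V + Q ≡ S (mod 10)] column 2 reads V+Q+carry(0)=S with V=1, Q=5; with digits 1,2,5,7,9 already taken and all letters distinct, the only value for S is 6 ⇒ S=6.
Step 7. [col 3: H + S ≡ R (mod 10)] from column 3 (H=7, S=6, carry-in 0, digits 1,2,5,6,7,9 already taken and all letters distinct): R must equal 3 ⇒ R=3.
Step 8. [col 4: A + V ≡ S (mod 10)] column 4: given V=1, S=6, carry-in 1, and digits 1,2,3,5,6,7,9 already taken and all letters distinct, A+V≡S (mod 10) forces A=4 ⇒ A=4.
Step 9. [col 6: Y + E ≡ H (mod 10)] column 6: given E=9, H=7, carry-in 0, and digits 1,2,3,4,5,6,7,9 already taken and all letters distinct, Y+E≡H (mod 10) forces Y=8, so Y=8.

Answer: A=4, E=9, F=2, H=7, Q=5, R=3, S=6, V=1, Y=8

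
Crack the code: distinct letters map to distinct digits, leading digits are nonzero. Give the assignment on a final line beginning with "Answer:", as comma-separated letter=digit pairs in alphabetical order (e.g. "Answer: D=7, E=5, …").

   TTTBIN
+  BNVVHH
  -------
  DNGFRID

Step 1. [col 1: N + H ≡ D (mod 10)] several values work for N in column 1 (N + H ≡ D (mod 10), carry-in 0); try N=2, so N=2.
Step 2. [col 1: N + H ≡ D (mod 10)] no forcing yet in column 1 (carry-in 0); H=9 is free and consistent — try it, so H=9.
Step 3. [col 1: N + H ≡ D (mod 10)] column 1: given N=2, H=9, carry-in 0, and digits 2,9 already taken and all letters distinct, N+H≡D (mod 10) forces D=1. So D=1.
Step 4. [col 2: I + H ≡ I (mod 10)] column 2 (I + H ≡ I (mod 10), carry-in 1) doesn't pin I yet; pick I=5 and continue, so I=5.
Step 5. [col 3: B + V ≡ R (mod 10)] no forcing yet in column 3 (carry-in 1); R=3 is free and consistent — try it, so R=3.
Step 6. [col 3: B + V ≡ R (mod 10)] several values work for B in column 3 (B + V ≡ R (mod 10), carry-in 1); try B=4 ⇒ B=4.
Step 7. [col 3: B + V ≡ R (mod 10)] in column 3 we have B+V≡R with carry-in 1; given B=4, R=3 and digits 1,2,3,4,5,9 already taken and all letters distinct, that pins V to 8. So V=8.
Step 8. [col 4: T + V ≡ F (mod 10)] in column 4 we have T+V≡F with carry-in 1; given V=8 and digits 1,2,3,4,5,8,9 already taken and all letters distinct, that pins T to 7 ⇒ T=7.
Step 9. [col 4: T + V ≡ F (mod 10)] column 4 reads T+V+carry(1)=F with T=7, V=8; with digits 1,2,3,4,5,7,8,9 already taken and all letters distinct, the only value for F is 6, so F=6.
Step 10. [col 5: T + N ≡ G (mod 10)] column 5 reads T+N+carry(1)=G with T=7, N=2; with digits 1,2,3,4,5,6,7,8,9 already taken and all letters distinct, the only value for G is 0, so G=0.

Answer: B=4, D=1, F=6, G=0, H=9, I=5, N=2, R=3, T=7, V=8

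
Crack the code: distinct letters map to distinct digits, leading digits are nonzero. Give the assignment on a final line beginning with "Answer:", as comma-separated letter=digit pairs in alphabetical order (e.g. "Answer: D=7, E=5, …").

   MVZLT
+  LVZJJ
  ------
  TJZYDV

Step 1. [col 1: T + J ≡ V (mod 10)] no forcing yet in column 1 (carry-in 0); J=2 is free and consistent — try it, so J=2.
Step 2. [col 1: T + J ≡ V (mod 10)] several values work for V in column 1 (T + J ≡ V (mod 10), carry-in 0); try V=3 ⇒ V=3.
Step 3. [col 1: T + J ≡ V (mod 10)] column 1: given J=2, V=3, carry-in 0, and digits 2,3 already taken and all letters distinct, T+J≡V (mod 10) forces T=1, so T=1.
Step 4. [col 2: L + J ≡ D (mod 10)] several values work for L in column 2 (L + J ≡ D (mod 10), carry-in 0); try L=8 ⇒ L=8.
Step 5. [col 2: L + J ≡ D (mod 10)] column 2 reads L+J+carry(0)=D with L=8, J=2; with digits 1,2,3,8 already taken and all letters distinct, the only value for D is 0 ⇒ D=0.
Step 6. [col 3: Z + Z ≡ Y (mod 10)] several values work for Y in column 3 (Z + Z ≡ Y (mod 10), carry-in 1); try Y=5. So Y=5.
Step 7. [col 3: Z + Z ≡ Y (mod 10)] from column 3 (Y=5, carry-in 1, digits 0,1,2,3,5,8 already taken and all letters distinct): Z must equal 7, so Z=7.
Step 8. [col 5: M + L ≡ J (mod 10)] in column 5 we have M+L≡J with carry-in 0; given L=8, J=2 and digits 0,1,2,3,5,7,8 already taken and all letters distinct, that pins M to 4, so M=4.

Answer: D=0, J=2, L=8, M=4, T=1, V=3, Y=5, Z=7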